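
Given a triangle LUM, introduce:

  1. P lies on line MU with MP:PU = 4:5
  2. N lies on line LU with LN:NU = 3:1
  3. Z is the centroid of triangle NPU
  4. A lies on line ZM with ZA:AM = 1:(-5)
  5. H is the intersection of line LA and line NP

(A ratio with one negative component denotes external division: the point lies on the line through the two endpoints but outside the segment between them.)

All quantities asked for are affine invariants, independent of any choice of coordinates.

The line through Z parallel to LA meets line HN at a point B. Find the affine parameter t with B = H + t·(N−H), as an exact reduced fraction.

t = 79/6

Work in coordinates with L = (0, 0), U = (1, 0), M = (0, 1).
1. P lies on line MU with MP:PU = 4:5 ⇒ P = (4/9, 5/9)
2. N lies on line LU with LN:NU = 3:1 ⇒ N = (3/4, 0)
3. Z is the centroid of triangle NPU ⇒ Z = (79/108, 5/27)
4. A lies on line ZM with ZA:AM = 1:(-5) ⇒ A = (395/432, -1/54)
5. H is the intersection of line LA and line NP ⇒ H = (1975/2604, -10/651)
through Z parallel to LA: direction (395/432, -1/54); meets HN at B = (1264/1953, 365/1953)
B = H + t·(N−H) with t = 79/6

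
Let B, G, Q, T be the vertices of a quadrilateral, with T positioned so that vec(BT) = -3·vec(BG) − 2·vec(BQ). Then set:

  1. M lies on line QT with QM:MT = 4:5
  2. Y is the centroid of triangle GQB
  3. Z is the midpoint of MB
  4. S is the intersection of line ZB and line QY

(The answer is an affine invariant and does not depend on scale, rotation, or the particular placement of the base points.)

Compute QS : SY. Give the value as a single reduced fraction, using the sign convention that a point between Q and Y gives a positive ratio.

Work in coordinates with B = (0, 0), G = (1, 0), Q = (0, 1), T = (-3, -2).
1. M lies on line QT with QM:MT = 4:5 ⇒ M = (-4/3, -1/3)
2. Y is the centroid of triangle GQB ⇒ Y = (1/3, 1/3)
3. Z is the midpoint of MB ⇒ Z = (-2/3, -1/6)
4. S is the intersection of line ZB and line QY ⇒ S = (4/9, 1/9)
S = Q + t·(Y−Q) with t = 4/3, so QS:SY = t:(1−t) = 4/3:-1/3

QS:SY = -4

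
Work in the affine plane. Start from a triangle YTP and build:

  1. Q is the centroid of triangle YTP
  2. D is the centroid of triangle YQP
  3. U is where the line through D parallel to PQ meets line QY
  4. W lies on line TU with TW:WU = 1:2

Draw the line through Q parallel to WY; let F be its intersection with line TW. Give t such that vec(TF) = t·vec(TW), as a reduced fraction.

Work in coordinates with Y = (0, 0), T = (1, 0), P = (0, 1).
1. Q is the centroid of triangle YTP ⇒ Q = (1/3, 1/3)
2. D is the centroid of triangle YQP ⇒ D = (1/9, 4/9)
3. U is where the line through D parallel to PQ meets line QY ⇒ U = (2/9, 2/9)
4. W lies on line TU with TW:WU = 1:2 ⇒ W = (20/27, 2/27)
through Q parallel to WY: direction (-20/27, -2/27); meets TW at F = (-1/27, 8/27)
F = T + t·(W−T) with t = 4

t = 4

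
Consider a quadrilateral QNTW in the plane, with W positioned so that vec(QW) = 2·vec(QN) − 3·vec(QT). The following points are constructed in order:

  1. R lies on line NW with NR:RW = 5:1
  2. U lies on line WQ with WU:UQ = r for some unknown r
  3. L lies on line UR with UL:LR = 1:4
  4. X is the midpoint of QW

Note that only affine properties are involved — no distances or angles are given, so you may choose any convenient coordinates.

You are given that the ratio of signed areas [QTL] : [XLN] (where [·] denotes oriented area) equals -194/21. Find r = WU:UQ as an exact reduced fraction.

r = 5/4

Choose coordinates Q = (0, 0), N = (1, 0), T = (0, 1), W = (2, -3).
1. R lies on line NW with NR:RW = 5:1 ⇒ R = (11/6, -5/2)
2. With WU:UQ = r, write λ = r/(r+1) so U = W + λ·(Q−W); U is affine-linear in λ
3. L lies on line UR with UL:LR = 1:4 ⇒ L is an affine combination of earlier points and hence also affine-linear in λ
4. X is the midpoint of QW ⇒ X = (1, -3/2)
Every point depending on U is an affine combination of U and λ-independent points, so each such coordinate is linear in λ; the λ² term in each signed area is a multiple of (Q−W)×(Q−W) = 0, so 2·[QTL] and 2·[XLN] are each linear in λ. Evaluating at λ=0 and λ=1:
  2·[QTL] = 8/5·λ − 59/30,   2·[XLN] = -12/5·λ + 29/20
So [QTL]:[XLN] = (8/5·λ − 59/30) / (-12/5·λ + 29/20). Setting this equal to -194/21:
  8/5·λ − 59/30 = -194/21·(-12/5·λ + 29/20)  ⇒  λ = 5/9
Then r = λ/(1−λ) = (5/9)/(4/9) = 5/4. Check: with r = 5/4, U = (8/9, -4/3) and [QTL]:[XLN] = -194/21 as required.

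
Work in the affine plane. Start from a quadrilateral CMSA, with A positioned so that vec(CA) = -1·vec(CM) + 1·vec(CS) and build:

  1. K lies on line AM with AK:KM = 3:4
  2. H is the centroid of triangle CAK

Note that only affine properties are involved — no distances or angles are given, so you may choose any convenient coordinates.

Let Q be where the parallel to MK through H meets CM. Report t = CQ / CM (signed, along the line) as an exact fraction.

Choose coordinates C = (0, 0), M = (1, 0), S = (0, 1), A = (-1, 1).
1. K lies on line AM with AK:KM = 3:4 ⇒ K = (-1/7, 4/7)
2. H is the centroid of triangle CAK ⇒ H = (-8/21, 11/21)
through H parallel to MK: direction (-8/7, 4/7); meets CM at Q = (2/3, 0)
Q = C + t·(M−C) with t = 2/3

t = 2/3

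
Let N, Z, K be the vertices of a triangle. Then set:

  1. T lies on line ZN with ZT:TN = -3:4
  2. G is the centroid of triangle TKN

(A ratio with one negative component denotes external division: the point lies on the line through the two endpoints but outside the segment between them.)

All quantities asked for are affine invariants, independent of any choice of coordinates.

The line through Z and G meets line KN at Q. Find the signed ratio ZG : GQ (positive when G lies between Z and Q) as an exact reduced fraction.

ZG:GQ = -1/4

Assign N = (0, 0), Z = (1, 0), K = (0, 1) — the answer is frame-independent, so this choice is without loss of generality.
1. T lies on line ZN with ZT:TN = -3:4 ⇒ T = (4, 0)
2. G is the centroid of triangle TKN ⇒ G = (4/3, 1/3)
line ZG meets KN at Q = (0, -1)
G = Z + t·(Q−Z) with t = -1/3, so ZG:GQ = -1/3:4/3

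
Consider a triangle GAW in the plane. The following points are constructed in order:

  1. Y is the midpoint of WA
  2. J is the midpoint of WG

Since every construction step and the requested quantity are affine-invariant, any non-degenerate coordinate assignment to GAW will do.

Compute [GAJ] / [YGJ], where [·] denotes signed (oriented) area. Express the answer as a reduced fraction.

Work in coordinates with G = (0, 0), A = (1, 0), W = (0, 1).
1. Y is the midpoint of WA ⇒ Y = (1/2, 1/2)
2. J is the midpoint of WG ⇒ J = (0, 1/2)
2·[GAJ] = 1/2, 2·[YGJ] = -1/4
[GAJ]:[YGJ] = 1/2:-1/4 = -2

[GAJ]:[YGJ] = -2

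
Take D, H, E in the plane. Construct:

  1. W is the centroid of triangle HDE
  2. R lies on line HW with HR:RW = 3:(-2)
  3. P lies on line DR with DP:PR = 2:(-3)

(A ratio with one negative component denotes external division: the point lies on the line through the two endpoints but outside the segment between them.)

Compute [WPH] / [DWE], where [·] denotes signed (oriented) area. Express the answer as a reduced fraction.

[WPH]:[DWE] = 3

Assign D = (0, 0), H = (1, 0), E = (0, 1) — the answer is frame-independent, so this choice is without loss of generality.
1. W is the centroid of triangle HDE ⇒ W = (1/3, 1/3)
2. R lies on line HW with HR:RW = 3:(-2) ⇒ R = (-1, 1)
3. P lies on line DR with DP:PR = 2:(-3) ⇒ P = (2, -2)
2·[WPH] = 1, 2·[DWE] = 1/3
[WPH]:[DWE] = 1:1/3 = 3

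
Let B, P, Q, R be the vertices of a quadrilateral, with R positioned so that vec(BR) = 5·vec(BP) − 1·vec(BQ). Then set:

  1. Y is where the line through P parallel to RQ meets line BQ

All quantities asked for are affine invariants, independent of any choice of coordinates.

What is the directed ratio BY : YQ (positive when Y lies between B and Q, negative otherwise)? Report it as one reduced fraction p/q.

Choose coordinates B = (0, 0), P = (1, 0), Q = (0, 1), R = (5, -1).
1. Y is where the line through P parallel to RQ meets line BQ ⇒ Y = (0, 2/5)
Y = B + t·(Q−B) with t = 2/5, so BY:YQ = t:(1−t) = 2/5:3/5

BY:YQ = 2/3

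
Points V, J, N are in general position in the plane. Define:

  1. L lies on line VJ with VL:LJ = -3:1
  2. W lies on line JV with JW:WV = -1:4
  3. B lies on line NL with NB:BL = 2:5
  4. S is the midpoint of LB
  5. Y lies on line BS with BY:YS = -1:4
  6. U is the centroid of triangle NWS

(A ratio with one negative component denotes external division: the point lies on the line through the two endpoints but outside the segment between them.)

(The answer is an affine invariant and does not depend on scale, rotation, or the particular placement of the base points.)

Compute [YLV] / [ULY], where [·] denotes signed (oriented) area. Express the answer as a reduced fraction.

Set V = (0, 0), J = (1, 0), N = (0, 1); any affine frame gives the same invariant.
1. L lies on line VJ with VL:LJ = -3:1 ⇒ L = (3/2, 0)
2. W lies on line JV with JW:WV = -1:4 ⇒ W = (4/3, 0)
3. B lies on line NL with NB:BL = 2:5 ⇒ B = (3/7, 5/7)
4. S is the midpoint of LB ⇒ S = (27/28, 5/14)
5. Y lies on line BS with BY:YS = -1:4 ⇒ Y = (1/4, 5/6)
6. U is the centroid of triangle NWS ⇒ U = (193/252, 19/42)
2·[YLV] = -5/4, 2·[ULY] = 5/108
[YLV]:[ULY] = -5/4:5/108 = -27

[YLV]:[ULY] = -27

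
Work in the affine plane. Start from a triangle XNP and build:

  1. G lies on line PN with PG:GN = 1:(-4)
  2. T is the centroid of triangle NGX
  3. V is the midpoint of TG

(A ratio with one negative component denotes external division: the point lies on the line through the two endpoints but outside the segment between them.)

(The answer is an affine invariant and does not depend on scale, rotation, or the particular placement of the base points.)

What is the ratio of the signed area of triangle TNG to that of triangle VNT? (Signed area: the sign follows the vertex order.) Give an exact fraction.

[TNG]:[VNT] = -2

Assign X = (0, 0), N = (1, 0), P = (0, 1) — the answer is frame-independent, so this choice is without loss of generality.
1. G lies on line PN with PG:GN = 1:(-4) ⇒ G = (-1/3, 4/3)
2. T is the centroid of triangle NGX ⇒ T = (2/9, 4/9)
3. V is the midpoint of TG ⇒ V = (-1/18, 8/9)
2·[TNG] = 4/9, 2·[VNT] = -2/9
[TNG]:[VNT] = 4/9:-2/9 = -2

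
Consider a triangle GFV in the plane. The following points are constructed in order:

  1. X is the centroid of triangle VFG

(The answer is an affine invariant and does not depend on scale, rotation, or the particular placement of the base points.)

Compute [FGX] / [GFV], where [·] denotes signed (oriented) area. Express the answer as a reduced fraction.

Assign G = (0, 0), F = (1, 0), V = (0, 1) — the answer is frame-independent, so this choice is without loss of generality.
1. X is the centroid of triangle VFG ⇒ X = (1/3, 1/3)
2·[FGX] = -1/3, 2·[GFV] = 1
[FGX]:[GFV] = -1/3:1 = -1/3

[FGX]:[GFV] = -1/3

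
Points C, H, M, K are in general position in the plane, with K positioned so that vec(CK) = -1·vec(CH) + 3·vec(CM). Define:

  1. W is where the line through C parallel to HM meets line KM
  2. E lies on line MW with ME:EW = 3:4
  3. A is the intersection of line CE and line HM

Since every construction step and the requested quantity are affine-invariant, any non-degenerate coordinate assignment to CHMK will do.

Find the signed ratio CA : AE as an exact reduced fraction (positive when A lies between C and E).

CA:AE = -7/3

Work in coordinates with C = (0, 0), H = (1, 0), M = (0, 1), K = (-1, 3).
1. W is where the line through C parallel to HM meets line KM ⇒ W = (1, -1)
2. E lies on line MW with ME:EW = 3:4 ⇒ E = (3/7, 1/7)
3. A is the intersection of line CE and line HM ⇒ A = (3/4, 1/4)
A = C + t·(E−C) with t = 7/4, so CA:AE = t:(1−t) = 7/4:-3/4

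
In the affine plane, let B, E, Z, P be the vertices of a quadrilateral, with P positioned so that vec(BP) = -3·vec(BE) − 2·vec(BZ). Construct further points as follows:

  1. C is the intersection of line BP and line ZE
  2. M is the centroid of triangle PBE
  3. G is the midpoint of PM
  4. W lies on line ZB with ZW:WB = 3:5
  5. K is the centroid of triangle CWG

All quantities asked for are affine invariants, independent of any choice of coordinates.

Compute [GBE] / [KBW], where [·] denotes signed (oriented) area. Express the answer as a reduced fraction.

Set B = (0, 0), E = (1, 0), Z = (0, 1), P = (-3, -2); any affine frame gives the same invariant.
1. C is the intersection of line BP and line ZE ⇒ C = (3/5, 2/5)
2. M is the centroid of triangle PBE ⇒ M = (-2/3, -2/3)
3. G is the midpoint of PM ⇒ G = (-11/6, -4/3)
4. W lies on line ZB with ZW:WB = 3:5 ⇒ W = (0, 5/8)
5. K is the centroid of triangle CWG ⇒ K = (-37/90, -37/360)
2·[GBE] = -4/3, 2·[KBW] = 37/144
[GBE]:[KBW] = -4/3:37/144 = -192/37

[GBE]:[KBW] = -192/37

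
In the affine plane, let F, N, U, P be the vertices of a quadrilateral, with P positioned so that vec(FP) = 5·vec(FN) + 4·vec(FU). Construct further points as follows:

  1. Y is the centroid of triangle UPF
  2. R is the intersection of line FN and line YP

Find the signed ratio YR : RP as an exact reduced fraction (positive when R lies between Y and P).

Work in coordinates with F = (0, 0), N = (1, 0), U = (0, 1), P = (5, 4).
1. Y is the centroid of triangle UPF ⇒ Y = (5/3, 5/3)
2. R is the intersection of line FN and line YP ⇒ R = (-5/7, 0)
R = Y + t·(P−Y) with t = -5/7, so YR:RP = t:(1−t) = -5/7:12/7

YR:RP = -5/12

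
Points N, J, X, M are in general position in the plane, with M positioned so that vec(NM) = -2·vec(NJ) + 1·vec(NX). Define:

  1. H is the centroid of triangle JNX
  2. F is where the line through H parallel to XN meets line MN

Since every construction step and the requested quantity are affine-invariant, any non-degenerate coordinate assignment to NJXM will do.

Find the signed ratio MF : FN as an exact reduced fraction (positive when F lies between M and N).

MF:FN = -7

Assign N = (0, 0), J = (1, 0), X = (0, 1), M = (-2, 1) — the answer is frame-independent, so this choice is without loss of generality.
1. H is the centroid of triangle JNX ⇒ H = (1/3, 1/3)
2. F is where the line through H parallel to XN meets line MN ⇒ F = (1/3, -1/6)
F = M + t·(N−M) with t = 7/6, so MF:FN = t:(1−t) = 7/6:-1/6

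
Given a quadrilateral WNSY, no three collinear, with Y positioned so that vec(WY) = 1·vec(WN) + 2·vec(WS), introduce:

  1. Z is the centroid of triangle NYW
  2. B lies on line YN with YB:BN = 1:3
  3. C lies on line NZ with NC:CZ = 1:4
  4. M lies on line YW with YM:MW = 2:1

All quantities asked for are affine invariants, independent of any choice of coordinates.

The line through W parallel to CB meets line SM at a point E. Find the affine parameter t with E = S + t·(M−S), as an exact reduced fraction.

Choose coordinates W = (0, 0), N = (1, 0), S = (0, 1), Y = (1, 2).
1. Z is the centroid of triangle NYW ⇒ Z = (2/3, 2/3)
2. B lies on line YN with YB:BN = 1:3 ⇒ B = (1, 3/2)
3. C lies on line NZ with NC:CZ = 1:4 ⇒ C = (14/15, 2/15)
4. M lies on line YW with YM:MW = 2:1 ⇒ M = (1/3, 2/3)
through W parallel to CB: direction (1/15, 41/30); meets SM at E = (2/43, 41/43)
E = S + t·(M−S) with t = 6/43

t = 6/43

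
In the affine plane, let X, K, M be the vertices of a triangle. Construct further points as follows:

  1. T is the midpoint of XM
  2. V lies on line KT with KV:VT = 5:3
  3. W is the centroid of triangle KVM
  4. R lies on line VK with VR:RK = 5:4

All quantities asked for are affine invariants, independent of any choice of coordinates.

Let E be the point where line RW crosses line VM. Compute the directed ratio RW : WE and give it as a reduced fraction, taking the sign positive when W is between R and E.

RW:WE = 2/3

Work in coordinates with X = (0, 0), K = (1, 0), M = (0, 1).
1. T is the midpoint of XM ⇒ T = (0, 1/2)
2. V lies on line KT with KV:VT = 5:3 ⇒ V = (3/8, 5/16)
3. W is the centroid of triangle KVM ⇒ W = (11/24, 7/16)
4. R lies on line VK with VR:RK = 5:4 ⇒ R = (13/18, 5/36)
line RW meets VM at E = (1/16, 85/96)
W = R + t·(E−R) with t = 2/5, so RW:WE = 2/5:3/5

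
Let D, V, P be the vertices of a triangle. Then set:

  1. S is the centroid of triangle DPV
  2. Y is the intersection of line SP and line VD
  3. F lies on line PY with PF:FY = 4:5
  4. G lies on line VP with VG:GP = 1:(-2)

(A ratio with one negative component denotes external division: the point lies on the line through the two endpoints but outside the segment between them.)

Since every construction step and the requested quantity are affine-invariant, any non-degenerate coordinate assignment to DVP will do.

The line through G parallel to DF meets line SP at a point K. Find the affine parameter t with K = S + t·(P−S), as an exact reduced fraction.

t = -11/3

Work in coordinates with D = (0, 0), V = (1, 0), P = (0, 1).
1. S is the centroid of triangle DPV ⇒ S = (1/3, 1/3)
2. Y is the intersection of line SP and line VD ⇒ Y = (1/2, 0)
3. F lies on line PY with PF:FY = 4:5 ⇒ F = (2/9, 5/9)
4. G lies on line VP with VG:GP = 1:(-2) ⇒ G = (2, -1)
through G parallel to DF: direction (2/9, 5/9); meets SP at K = (14/9, -19/9)
K = S + t·(P−S) with t = -11/3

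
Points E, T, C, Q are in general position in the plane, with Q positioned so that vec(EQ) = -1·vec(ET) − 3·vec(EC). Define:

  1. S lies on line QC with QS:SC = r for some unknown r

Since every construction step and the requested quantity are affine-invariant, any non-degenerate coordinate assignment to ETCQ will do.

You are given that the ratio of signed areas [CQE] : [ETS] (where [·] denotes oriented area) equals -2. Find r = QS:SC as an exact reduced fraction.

Choose coordinates E = (0, 0), T = (1, 0), C = (0, 1), Q = (-1, -3).
1. With QS:SC = r, write λ = r/(r+1) so S = Q + λ·(C−Q); S is affine-linear in λ
Every point depending on S is an affine combination of S and λ-independent points, so each such coordinate is linear in λ; the λ² term in each signed area is a multiple of (C−Q)×(C−Q) = 0, so 2·[CQE] and 2·[ETS] are each linear in λ. Evaluating at λ=0 and λ=1:
  2·[CQE] = 1,   2·[ETS] = 4·λ − 3
So [CQE]:[ETS] = (1) / (4·λ − 3). Setting this equal to -2:
  1 = -2·(4·λ − 3)  ⇒  λ = 5/8
Then r = λ/(1−λ) = (5/8)/(3/8) = 5/3. Check: with r = 5/3, S = (-3/8, -1/2) and [CQE]:[ETS] = -2 as required.

r = 5/3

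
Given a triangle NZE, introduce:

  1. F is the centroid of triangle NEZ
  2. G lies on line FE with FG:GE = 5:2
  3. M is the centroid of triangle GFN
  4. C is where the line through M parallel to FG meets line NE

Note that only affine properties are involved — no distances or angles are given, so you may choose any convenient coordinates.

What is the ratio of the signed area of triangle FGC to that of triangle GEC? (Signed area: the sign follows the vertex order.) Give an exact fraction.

[FGC]:[GEC] = 5/2

Work in coordinates with N = (0, 0), Z = (1, 0), E = (0, 1).
1. F is the centroid of triangle NEZ ⇒ F = (1/3, 1/3)
2. G lies on line FE with FG:GE = 5:2 ⇒ G = (2/21, 17/21)
3. M is the centroid of triangle GFN ⇒ M = (1/7, 8/21)
4. C is where the line through M parallel to FG meets line NE ⇒ C = (0, 2/3)
2·[FGC] = 5/63, 2·[GEC] = 2/63
[FGC]:[GEC] = 5/63:2/63 = 5/2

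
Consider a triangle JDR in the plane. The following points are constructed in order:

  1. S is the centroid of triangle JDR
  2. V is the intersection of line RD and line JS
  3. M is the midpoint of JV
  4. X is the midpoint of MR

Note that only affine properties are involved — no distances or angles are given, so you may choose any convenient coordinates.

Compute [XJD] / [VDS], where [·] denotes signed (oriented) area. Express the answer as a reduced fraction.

[XJD]:[VDS] = -15/4

Work in coordinates with J = (0, 0), D = (1, 0), R = (0, 1).
1. S is the centroid of triangle JDR ⇒ S = (1/3, 1/3)
2. V is the intersection of line RD and line JS ⇒ V = (1/2, 1/2)
3. M is the midpoint of JV ⇒ M = (1/4, 1/4)
4. X is the midpoint of MR ⇒ X = (1/8, 5/8)
2·[XJD] = 5/8, 2·[VDS] = -1/6
[XJD]:[VDS] = 5/8:-1/6 = -15/4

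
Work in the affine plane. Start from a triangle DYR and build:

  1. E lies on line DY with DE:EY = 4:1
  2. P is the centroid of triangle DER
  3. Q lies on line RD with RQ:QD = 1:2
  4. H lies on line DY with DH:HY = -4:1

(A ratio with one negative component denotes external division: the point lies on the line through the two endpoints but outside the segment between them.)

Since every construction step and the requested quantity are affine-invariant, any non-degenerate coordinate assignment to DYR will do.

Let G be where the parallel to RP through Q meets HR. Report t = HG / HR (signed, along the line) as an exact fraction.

Choose coordinates D = (0, 0), Y = (1, 0), R = (0, 1).
1. E lies on line DY with DE:EY = 4:1 ⇒ E = (4/5, 0)
2. P is the centroid of triangle DER ⇒ P = (4/15, 1/3)
3. Q lies on line RD with RQ:QD = 1:2 ⇒ Q = (0, 2/3)
4. H lies on line DY with DH:HY = -4:1 ⇒ H = (4/3, 0)
through Q parallel to RP: direction (4/15, -2/3); meets HR at G = (-4/21, 8/7)
G = H + t·(R−H) with t = 8/7

t = 8/7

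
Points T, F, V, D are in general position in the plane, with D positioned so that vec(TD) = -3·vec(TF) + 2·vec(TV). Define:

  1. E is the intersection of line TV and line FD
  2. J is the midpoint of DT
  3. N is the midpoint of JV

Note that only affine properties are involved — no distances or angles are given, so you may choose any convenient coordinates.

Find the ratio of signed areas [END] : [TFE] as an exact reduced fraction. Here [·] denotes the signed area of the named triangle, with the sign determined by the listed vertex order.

[END]:[TFE] = 3/4

Choose coordinates T = (0, 0), F = (1, 0), V = (0, 1), D = (-3, 2).
1. E is the intersection of line TV and line FD ⇒ E = (0, 1/2)
2. J is the midpoint of DT ⇒ J = (-3/2, 1)
3. N is the midpoint of JV ⇒ N = (-3/4, 1)
2·[END] = 3/8, 2·[TFE] = 1/2
[END]:[TFE] = 3/8:1/2 = 3/4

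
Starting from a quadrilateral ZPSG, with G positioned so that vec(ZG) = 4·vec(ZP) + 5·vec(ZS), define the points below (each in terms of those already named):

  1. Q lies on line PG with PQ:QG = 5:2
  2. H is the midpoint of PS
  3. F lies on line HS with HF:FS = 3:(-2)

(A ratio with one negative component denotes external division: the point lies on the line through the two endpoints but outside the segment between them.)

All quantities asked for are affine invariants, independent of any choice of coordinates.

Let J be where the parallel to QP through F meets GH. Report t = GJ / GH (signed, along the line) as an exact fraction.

Work in coordinates with Z = (0, 0), P = (1, 0), S = (0, 1), G = (4, 5).
1. Q lies on line PG with PQ:QG = 5:2 ⇒ Q = (22/7, 25/7)
2. H is the midpoint of PS ⇒ H = (1/2, 1/2)
3. F lies on line HS with HF:FS = 3:(-2) ⇒ F = (-1, 2)
through F parallel to QP: direction (-15/7, -25/7); meets GH at J = (-10, -13)
J = G + t·(H−G) with t = 4

t = 4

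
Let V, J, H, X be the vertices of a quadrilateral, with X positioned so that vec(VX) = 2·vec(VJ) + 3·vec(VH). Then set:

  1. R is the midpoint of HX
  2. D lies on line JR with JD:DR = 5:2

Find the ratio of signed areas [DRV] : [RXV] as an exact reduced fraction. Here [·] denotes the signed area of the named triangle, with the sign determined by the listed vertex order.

Choose coordinates V = (0, 0), J = (1, 0), H = (0, 1), X = (2, 3).
1. R is the midpoint of HX ⇒ R = (1, 2)
2. D lies on line JR with JD:DR = 5:2 ⇒ D = (1, 10/7)
2·[DRV] = 4/7, 2·[RXV] = -1
[DRV]:[RXV] = 4/7:-1 = -4/7

[DRV]:[RXV] = -4/7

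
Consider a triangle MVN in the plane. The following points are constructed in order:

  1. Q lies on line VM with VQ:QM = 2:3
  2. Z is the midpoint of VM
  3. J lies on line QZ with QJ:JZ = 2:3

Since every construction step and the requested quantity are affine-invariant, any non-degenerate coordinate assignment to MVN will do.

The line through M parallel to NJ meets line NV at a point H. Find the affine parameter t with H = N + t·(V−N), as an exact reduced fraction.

t = -14/11

Work in coordinates with M = (0, 0), V = (1, 0), N = (0, 1).
1. Q lies on line VM with VQ:QM = 2:3 ⇒ Q = (3/5, 0)
2. Z is the midpoint of VM ⇒ Z = (1/2, 0)
3. J lies on line QZ with QJ:JZ = 2:3 ⇒ J = (14/25, 0)
through M parallel to NJ: direction (14/25, -1); meets NV at H = (-14/11, 25/11)
H = N + t·(V−N) with t = -14/11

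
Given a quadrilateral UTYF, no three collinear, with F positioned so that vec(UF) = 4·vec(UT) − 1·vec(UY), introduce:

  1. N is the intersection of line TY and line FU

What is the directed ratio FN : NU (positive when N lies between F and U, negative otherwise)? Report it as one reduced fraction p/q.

Choose coordinates U = (0, 0), T = (1, 0), Y = (0, 1), F = (4, -1).
1. N is the intersection of line TY and line FU ⇒ N = (4/3, -1/3)
N = F + t·(U−F) with t = 2/3, so FN:NU = t:(1−t) = 2/3:1/3

FN:NU = 2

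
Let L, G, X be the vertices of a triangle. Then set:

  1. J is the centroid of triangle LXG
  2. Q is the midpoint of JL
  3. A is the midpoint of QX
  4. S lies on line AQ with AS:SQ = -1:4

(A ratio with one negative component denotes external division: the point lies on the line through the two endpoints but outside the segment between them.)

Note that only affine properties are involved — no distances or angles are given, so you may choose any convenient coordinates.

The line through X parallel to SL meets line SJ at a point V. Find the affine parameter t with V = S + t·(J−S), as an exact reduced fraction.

Choose coordinates L = (0, 0), G = (1, 0), X = (0, 1).
1. J is the centroid of triangle LXG ⇒ J = (1/3, 1/3)
2. Q is the midpoint of JL ⇒ Q = (1/6, 1/6)
3. A is the midpoint of QX ⇒ A = (1/12, 7/12)
4. S lies on line AQ with AS:SQ = -1:4 ⇒ S = (1/18, 13/18)
through X parallel to SL: direction (-1/18, -13/18); meets SJ at V = (-1/72, 59/72)
V = S + t·(J−S) with t = -1/4

t = -1/4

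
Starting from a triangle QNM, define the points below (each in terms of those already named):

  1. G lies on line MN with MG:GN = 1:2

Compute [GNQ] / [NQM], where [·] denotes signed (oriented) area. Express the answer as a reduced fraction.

Choose coordinates Q = (0, 0), N = (1, 0), M = (0, 1).
1. G lies on line MN with MG:GN = 1:2 ⇒ G = (1/3, 2/3)
2·[GNQ] = -2/3, 2·[NQM] = -1
[GNQ]:[NQM] = -2/3:-1 = 2/3

[GNQ]:[NQM] = 2/3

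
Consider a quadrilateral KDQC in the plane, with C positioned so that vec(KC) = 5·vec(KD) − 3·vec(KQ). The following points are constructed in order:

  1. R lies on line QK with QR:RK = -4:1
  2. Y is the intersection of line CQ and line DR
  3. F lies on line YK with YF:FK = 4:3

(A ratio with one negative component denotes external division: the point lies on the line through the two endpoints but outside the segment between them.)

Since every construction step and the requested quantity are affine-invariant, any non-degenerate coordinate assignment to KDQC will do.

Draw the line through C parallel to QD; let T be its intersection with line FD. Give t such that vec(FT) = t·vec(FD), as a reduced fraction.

t = 25/8

Work in coordinates with K = (0, 0), D = (1, 0), Q = (0, 1), C = (5, -3).
1. R lies on line QK with QR:RK = -4:1 ⇒ R = (0, -1/3)
2. Y is the intersection of line CQ and line DR ⇒ Y = (20/17, 1/17)
3. F lies on line YK with YF:FK = 4:3 ⇒ F = (60/119, 3/119)
through C parallel to QD: direction (1, -1); meets FD at T = (115/56, -3/56)
T = F + t·(D−F) with t = 25/8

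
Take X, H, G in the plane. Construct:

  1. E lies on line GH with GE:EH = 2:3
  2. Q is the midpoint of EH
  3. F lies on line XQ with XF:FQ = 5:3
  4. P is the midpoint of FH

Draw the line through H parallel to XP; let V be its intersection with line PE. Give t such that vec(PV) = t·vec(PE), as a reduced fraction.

Work in coordinates with X = (0, 0), H = (1, 0), G = (0, 1).
1. E lies on line GH with GE:EH = 2:3 ⇒ E = (2/5, 3/5)
2. Q is the midpoint of EH ⇒ Q = (7/10, 3/10)
3. F lies on line XQ with XF:FQ = 5:3 ⇒ F = (7/16, 3/16)
4. P is the midpoint of FH ⇒ P = (23/32, 3/32)
through H parallel to XP: direction (23/32, 3/32); meets PE at V = (89/112, -3/112)
V = P + t·(E−P) with t = -5/21

t = -5/21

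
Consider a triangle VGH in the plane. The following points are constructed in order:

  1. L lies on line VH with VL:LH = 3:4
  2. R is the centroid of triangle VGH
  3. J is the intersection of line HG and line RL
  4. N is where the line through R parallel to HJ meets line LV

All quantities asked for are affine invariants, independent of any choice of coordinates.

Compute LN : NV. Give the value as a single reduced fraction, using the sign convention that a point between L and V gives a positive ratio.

LN:NV = -5/14

Set V = (0, 0), G = (1, 0), H = (0, 1); any affine frame gives the same invariant.
1. L lies on line VH with VL:LH = 3:4 ⇒ L = (0, 3/7)
2. R is the centroid of triangle VGH ⇒ R = (1/3, 1/3)
3. J is the intersection of line HG and line RL ⇒ J = (4/5, 1/5)
4. N is where the line through R parallel to HJ meets line LV ⇒ N = (0, 2/3)
N = L + t·(V−L) with t = -5/9, so LN:NV = t:(1−t) = -5/9:14/9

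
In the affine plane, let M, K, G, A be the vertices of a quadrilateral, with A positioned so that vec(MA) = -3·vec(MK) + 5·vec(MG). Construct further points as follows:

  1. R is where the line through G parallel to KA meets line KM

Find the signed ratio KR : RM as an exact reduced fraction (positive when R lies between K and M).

Work in coordinates with M = (0, 0), K = (1, 0), G = (0, 1), A = (-3, 5).
1. R is where the line through G parallel to KA meets line KM ⇒ R = (4/5, 0)
R = K + t·(M−K) with t = 1/5, so KR:RM = t:(1−t) = 1/5:4/5

KR:RM = 1/4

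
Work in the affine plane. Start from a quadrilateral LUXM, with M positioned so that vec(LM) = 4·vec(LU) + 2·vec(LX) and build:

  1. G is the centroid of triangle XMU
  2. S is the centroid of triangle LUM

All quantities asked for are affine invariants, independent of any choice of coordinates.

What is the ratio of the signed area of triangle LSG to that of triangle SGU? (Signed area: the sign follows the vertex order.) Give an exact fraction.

Choose coordinates L = (0, 0), U = (1, 0), X = (0, 1), M = (4, 2).
1. G is the centroid of triangle XMU ⇒ G = (5/3, 1)
2. S is the centroid of triangle LUM ⇒ S = (5/3, 2/3)
2·[LSG] = 5/9, 2·[SGU] = 2/9
[LSG]:[SGU] = 5/9:2/9 = 5/2

[LSG]:[SGU] = 5/2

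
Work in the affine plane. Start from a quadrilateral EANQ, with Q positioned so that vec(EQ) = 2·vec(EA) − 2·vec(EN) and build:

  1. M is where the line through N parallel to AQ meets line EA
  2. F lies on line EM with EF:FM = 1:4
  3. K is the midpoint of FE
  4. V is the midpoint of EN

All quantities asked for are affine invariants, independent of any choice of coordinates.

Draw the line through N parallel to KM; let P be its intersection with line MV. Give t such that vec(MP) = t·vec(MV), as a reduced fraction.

t = 2

Assign E = (0, 0), A = (1, 0), N = (0, 1), Q = (2, -2) — the answer is frame-independent, so this choice is without loss of generality.
1. M is where the line through N parallel to AQ meets line EA ⇒ M = (1/2, 0)
2. F lies on line EM with EF:FM = 1:4 ⇒ F = (1/10, 0)
3. K is the midpoint of FE ⇒ K = (1/20, 0)
4. V is the midpoint of EN ⇒ V = (0, 1/2)
through N parallel to KM: direction (9/20, 0); meets MV at P = (-1/2, 1)
P = M + t·(V−M) with t = 2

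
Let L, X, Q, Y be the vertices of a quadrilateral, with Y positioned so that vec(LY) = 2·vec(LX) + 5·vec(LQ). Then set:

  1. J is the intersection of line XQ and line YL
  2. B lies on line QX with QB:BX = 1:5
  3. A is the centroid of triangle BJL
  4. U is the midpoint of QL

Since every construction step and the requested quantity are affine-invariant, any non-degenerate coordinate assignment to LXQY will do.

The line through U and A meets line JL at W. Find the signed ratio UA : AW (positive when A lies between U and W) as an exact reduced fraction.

Set L = (0, 0), X = (1, 0), Q = (0, 1), Y = (2, 5); any affine frame gives the same invariant.
1. J is the intersection of line XQ and line YL ⇒ J = (2/7, 5/7)
2. B lies on line QX with QB:BX = 1:5 ⇒ B = (1/6, 5/6)
3. A is the centroid of triangle BJL ⇒ A = (19/126, 65/126)
4. U is the midpoint of QL ⇒ U = (0, 1/2)
line UA meets JL at W = (19/91, 95/182)
A = U + t·(W−U) with t = 13/18, so UA:AW = 13/18:5/18

UA:AW = 13/5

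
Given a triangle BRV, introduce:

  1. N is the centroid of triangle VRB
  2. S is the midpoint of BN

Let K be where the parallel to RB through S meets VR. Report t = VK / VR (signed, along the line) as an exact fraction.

t = 5/6

Choose coordinates B = (0, 0), R = (1, 0), V = (0, 1).
1. N is the centroid of triangle VRB ⇒ N = (1/3, 1/3)
2. S is the midpoint of BN ⇒ S = (1/6, 1/6)
through S parallel to RB: direction (-1, 0); meets VR at K = (5/6, 1/6)
K = V + t·(R−V) with t = 5/6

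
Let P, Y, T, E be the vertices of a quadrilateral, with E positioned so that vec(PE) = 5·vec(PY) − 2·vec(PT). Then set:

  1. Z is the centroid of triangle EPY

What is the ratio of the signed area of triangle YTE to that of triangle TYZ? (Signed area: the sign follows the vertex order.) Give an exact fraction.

Set P = (0, 0), Y = (1, 0), T = (0, 1), E = (5, -2); any affine frame gives the same invariant.
1. Z is the centroid of triangle EPY ⇒ Z = (2, -2/3)
2·[YTE] = -2, 2·[TYZ] = 1/3
[YTE]:[TYZ] = -2:1/3 = -6

[YTE]:[TYZ] = -6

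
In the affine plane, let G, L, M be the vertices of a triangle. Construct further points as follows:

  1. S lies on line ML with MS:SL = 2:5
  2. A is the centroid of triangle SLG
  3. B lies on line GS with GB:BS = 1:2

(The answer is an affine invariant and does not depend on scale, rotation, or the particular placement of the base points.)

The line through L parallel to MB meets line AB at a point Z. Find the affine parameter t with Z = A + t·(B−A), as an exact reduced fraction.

t = -13/8

Work in coordinates with G = (0, 0), L = (1, 0), M = (0, 1).
1. S lies on line ML with MS:SL = 2:5 ⇒ S = (2/7, 5/7)
2. A is the centroid of triangle SLG ⇒ A = (3/7, 5/21)
3. B lies on line GS with GB:BS = 1:2 ⇒ B = (2/21, 5/21)
through L parallel to MB: direction (2/21, -16/21); meets AB at Z = (163/168, 5/21)
Z = A + t·(B−A) with t = -13/8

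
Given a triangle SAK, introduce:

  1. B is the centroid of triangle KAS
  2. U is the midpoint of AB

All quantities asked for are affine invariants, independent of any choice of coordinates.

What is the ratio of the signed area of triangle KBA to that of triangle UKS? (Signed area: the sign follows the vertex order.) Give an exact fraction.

[KBA]:[UKS] = 1/2

Work in coordinates with S = (0, 0), A = (1, 0), K = (0, 1).
1. B is the centroid of triangle KAS ⇒ B = (1/3, 1/3)
2. U is the midpoint of AB ⇒ U = (2/3, 1/6)
2·[KBA] = 1/3, 2·[UKS] = 2/3
[KBA]:[UKS] = 1/3:2/3 = 1/2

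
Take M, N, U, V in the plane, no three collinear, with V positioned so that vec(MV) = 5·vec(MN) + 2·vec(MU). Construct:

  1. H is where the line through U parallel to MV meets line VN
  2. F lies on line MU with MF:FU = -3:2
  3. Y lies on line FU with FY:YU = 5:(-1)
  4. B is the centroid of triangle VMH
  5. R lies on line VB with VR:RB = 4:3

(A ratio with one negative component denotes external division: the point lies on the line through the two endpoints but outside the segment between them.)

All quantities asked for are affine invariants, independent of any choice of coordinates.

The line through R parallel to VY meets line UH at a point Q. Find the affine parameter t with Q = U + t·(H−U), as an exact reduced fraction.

Set M = (0, 0), N = (1, 0), U = (0, 1), V = (5, 2); any affine frame gives the same invariant.
1. H is where the line through U parallel to MV meets line VN ⇒ H = (15, 7)
2. F lies on line MU with MF:FU = -3:2 ⇒ F = (0, 3)
3. Y lies on line FU with FY:YU = 5:(-1) ⇒ Y = (0, 1/2)
4. B is the centroid of triangle VMH ⇒ B = (20/3, 3)
5. R lies on line VB with VR:RB = 4:3 ⇒ R = (125/21, 18/7)
through R parallel to VY: direction (-5, -3/2); meets UH at Q = (-15/7, 1/7)
Q = U + t·(H−U) with t = -1/7

t = -1/7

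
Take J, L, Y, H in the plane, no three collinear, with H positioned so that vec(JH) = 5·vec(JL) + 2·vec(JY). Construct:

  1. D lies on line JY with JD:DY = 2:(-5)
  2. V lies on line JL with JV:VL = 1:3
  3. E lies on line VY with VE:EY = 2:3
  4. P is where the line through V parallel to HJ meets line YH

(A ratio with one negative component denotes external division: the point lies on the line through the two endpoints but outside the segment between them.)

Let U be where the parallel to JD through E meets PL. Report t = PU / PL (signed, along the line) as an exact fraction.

t = 107/90

Choose coordinates J = (0, 0), L = (1, 0), Y = (0, 1), H = (5, 2).
1. D lies on line JY with JD:DY = 2:(-5) ⇒ D = (0, -2/3)
2. V lies on line JL with JV:VL = 1:3 ⇒ V = (1/4, 0)
3. E lies on line VY with VE:EY = 2:3 ⇒ E = (3/20, 2/5)
4. P is where the line through V parallel to HJ meets line YH ⇒ P = (11/2, 21/10)
through E parallel to JD: direction (0, -2/3); meets PL at U = (3/20, -119/300)
U = P + t·(L−P) with t = 107/90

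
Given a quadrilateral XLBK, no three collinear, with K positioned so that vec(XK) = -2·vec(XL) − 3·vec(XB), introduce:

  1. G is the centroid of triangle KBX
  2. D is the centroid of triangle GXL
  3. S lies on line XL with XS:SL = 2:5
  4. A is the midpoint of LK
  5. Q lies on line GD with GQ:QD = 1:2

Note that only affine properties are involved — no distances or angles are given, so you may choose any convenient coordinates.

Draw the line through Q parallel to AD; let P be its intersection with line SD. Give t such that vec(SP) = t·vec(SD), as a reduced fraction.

t = 215/33

Choose coordinates X = (0, 0), L = (1, 0), B = (0, 1), K = (-2, -3).
1. G is the centroid of triangle KBX ⇒ G = (-2/3, -2/3)
2. D is the centroid of triangle GXL ⇒ D = (1/9, -2/9)
3. S lies on line XL with XS:SL = 2:5 ⇒ S = (2/7, 0)
4. A is the midpoint of LK ⇒ A = (-1/2, -3/2)
5. Q lies on line GD with GQ:QD = 1:2 ⇒ Q = (-11/27, -14/27)
through Q parallel to AD: direction (11/18, 23/18); meets SD at P = (-23/27, -430/297)
P = S + t·(D−S) with t = 215/33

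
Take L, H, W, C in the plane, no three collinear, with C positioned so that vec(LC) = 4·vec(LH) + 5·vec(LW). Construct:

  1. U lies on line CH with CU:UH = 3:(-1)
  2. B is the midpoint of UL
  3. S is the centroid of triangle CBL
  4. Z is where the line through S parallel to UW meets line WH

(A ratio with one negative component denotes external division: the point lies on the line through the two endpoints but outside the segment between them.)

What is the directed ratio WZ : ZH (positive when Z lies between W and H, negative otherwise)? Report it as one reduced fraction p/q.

WZ:ZH = -17

Choose coordinates L = (0, 0), H = (1, 0), W = (0, 1), C = (4, 5).
1. U lies on line CH with CU:UH = 3:(-1) ⇒ U = (-1/2, -5/2)
2. B is the midpoint of UL ⇒ B = (-1/4, -5/4)
3. S is the centroid of triangle CBL ⇒ S = (5/4, 5/4)
4. Z is where the line through S parallel to UW meets line WH ⇒ Z = (17/16, -1/16)
Z = W + t·(H−W) with t = 17/16, so WZ:ZH = t:(1−t) = 17/16:-1/16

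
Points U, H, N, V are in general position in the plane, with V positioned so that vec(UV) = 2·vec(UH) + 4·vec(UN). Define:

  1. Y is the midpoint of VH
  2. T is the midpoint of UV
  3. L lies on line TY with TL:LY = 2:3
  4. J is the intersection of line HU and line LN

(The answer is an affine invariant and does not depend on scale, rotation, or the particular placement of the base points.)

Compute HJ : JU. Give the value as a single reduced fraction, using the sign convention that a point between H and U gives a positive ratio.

HJ:JU = -11/6

Work in coordinates with U = (0, 0), H = (1, 0), N = (0, 1), V = (2, 4).
1. Y is the midpoint of VH ⇒ Y = (3/2, 2)
2. T is the midpoint of UV ⇒ T = (1, 2)
3. L lies on line TY with TL:LY = 2:3 ⇒ L = (6/5, 2)
4. J is the intersection of line HU and line LN ⇒ J = (-6/5, 0)
J = H + t·(U−H) with t = 11/5, so HJ:JU = t:(1−t) = 11/5:-6/5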